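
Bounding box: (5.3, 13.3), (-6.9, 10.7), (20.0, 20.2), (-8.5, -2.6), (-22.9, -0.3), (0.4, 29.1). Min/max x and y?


x range: [-22.9, 20]
y range: [-2.6, 29.1]
Bounding box: (-22.9,-2.6) to (20,29.1)

(-22.9,-2.6) to (20,29.1)


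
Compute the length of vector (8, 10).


|u| = sqrt(8^2 + 10^2) = sqrt(164) = 12.8062

12.8062


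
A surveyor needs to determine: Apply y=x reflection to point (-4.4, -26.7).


Reflection over y=x: (x,y) -> (y,x)
(-4.4, -26.7) -> (-26.7, -4.4)

(-26.7, -4.4)


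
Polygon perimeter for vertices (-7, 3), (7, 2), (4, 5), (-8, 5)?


Sides: (-7, 3)->(7, 2): sqrt(197) = 14.035669, (7, 2)->(4, 5): sqrt(18) = 4.242641, (4, 5)->(-8, 5): sqrt(144) = 12, (-8, 5)->(-7, 3): sqrt(5) = 2.236068
Sum = 32.514378
Perimeter = 32.5144

32.5144


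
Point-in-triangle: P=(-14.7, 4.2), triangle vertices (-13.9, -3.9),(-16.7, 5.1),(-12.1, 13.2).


Cross products: AB x AP = -15.48, BC x BP = -20.34, CA x CP = -28.26
All same sign? yes

Yes, inside


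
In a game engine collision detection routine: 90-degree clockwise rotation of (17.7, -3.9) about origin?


90° CW: (x,y) -> (y, -x)
(17.7,-3.9) -> (-3.9, -17.7)

(-3.9, -17.7)


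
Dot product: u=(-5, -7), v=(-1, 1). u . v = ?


u . v = u_x*v_x + u_y*v_y = (-5)*(-1) + (-7)*1
= 5 + (-7) = -2

-2


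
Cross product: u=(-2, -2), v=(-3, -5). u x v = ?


u x v = u_x*v_y - u_y*v_x = (-2)*(-5) - (-2)*(-3)
= 10 - 6 = 4

4


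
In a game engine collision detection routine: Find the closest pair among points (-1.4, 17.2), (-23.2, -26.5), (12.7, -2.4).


d(P0,P1) = 48.8357, d(P0,P2) = 24.1448, d(P1,P2) = 43.2391
Closest: P0 and P2

Closest pair: (-1.4, 17.2) and (12.7, -2.4), distance = 24.1448


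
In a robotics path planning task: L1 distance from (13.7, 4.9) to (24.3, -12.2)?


|13.7-24.3| + |4.9-(-12.2)| = 10.6 + 17.1 = 27.7

27.7


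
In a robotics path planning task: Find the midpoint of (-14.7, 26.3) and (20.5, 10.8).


M = (((-14.7)+20.5)/2, (26.3+10.8)/2)
= (2.9, 18.55)

(2.9, 18.55)


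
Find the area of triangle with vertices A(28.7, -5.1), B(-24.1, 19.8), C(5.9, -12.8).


Area = |x_A(y_B-y_C) + x_B(y_C-y_A) + x_C(y_A-y_B)|/2
= |935.62 + 185.57 + (-146.91)|/2
= 974.28/2 = 487.14

487.14


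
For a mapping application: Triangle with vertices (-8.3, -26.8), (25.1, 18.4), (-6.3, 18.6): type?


Side lengths squared: AB^2=3158.6, BC^2=986, CA^2=2065.16
Sorted: [986, 2065.16, 3158.6]
By sides: Scalene, By angles: Obtuse

Scalene, Obtuse


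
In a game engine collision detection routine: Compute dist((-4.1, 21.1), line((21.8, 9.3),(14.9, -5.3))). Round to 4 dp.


|cross product| = 459.56
|line direction| = sqrt(260.77) = 16.1484
Distance = 459.56/sqrt(260.77) = 28.4586

28.4586


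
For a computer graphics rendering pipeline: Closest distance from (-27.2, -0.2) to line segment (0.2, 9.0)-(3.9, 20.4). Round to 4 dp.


Project P onto AB: t = 0 (clamped to [0,1])
Closest point on segment: (0.2, 9)
Distance: 28.9033

28.9033


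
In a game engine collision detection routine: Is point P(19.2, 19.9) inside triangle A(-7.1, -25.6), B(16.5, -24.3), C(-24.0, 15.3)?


Cross products: AB x AP = 1039.61, BC x BP = -1897.02, CA x CP = 1844.62
All same sign? no

No, outside


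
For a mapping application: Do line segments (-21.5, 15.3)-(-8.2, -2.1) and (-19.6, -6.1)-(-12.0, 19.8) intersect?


Cross products: d1=211.85, d2=-264.86, d3=-251.56, d4=225.15
d1*d2 < 0 and d3*d4 < 0? yes

Yes, they intersect


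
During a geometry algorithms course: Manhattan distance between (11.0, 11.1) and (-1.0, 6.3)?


|11-(-1)| + |11.1-6.3| = 12 + 4.8 = 16.8

16.8


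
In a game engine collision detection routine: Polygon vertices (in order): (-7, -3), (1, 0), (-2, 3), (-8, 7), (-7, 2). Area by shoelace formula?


Shoelace sum: ((-7)*0 - 1*(-3)) + (1*3 - (-2)*0) + ((-2)*7 - (-8)*3) + ((-8)*2 - (-7)*7) + ((-7)*(-3) - (-7)*2)
= 84
Area = |84|/2 = 42

42


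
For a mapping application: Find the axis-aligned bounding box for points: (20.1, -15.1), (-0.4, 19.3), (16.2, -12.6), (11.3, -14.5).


x range: [-0.4, 20.1]
y range: [-15.1, 19.3]
Bounding box: (-0.4,-15.1) to (20.1,19.3)

(-0.4,-15.1) to (20.1,19.3)


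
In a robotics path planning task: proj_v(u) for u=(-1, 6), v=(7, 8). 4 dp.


u.v = 41, |v| = sqrt(113) = 10.6301
Scalar projection = u.v / |v| = 41 / sqrt(113) = 3.857

3.857


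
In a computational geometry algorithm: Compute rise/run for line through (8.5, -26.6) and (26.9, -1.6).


slope = (y2-y1)/(x2-x1) = ((-1.6)-(-26.6))/(26.9-8.5) = 25/18.4 = 1.3587

1.3587


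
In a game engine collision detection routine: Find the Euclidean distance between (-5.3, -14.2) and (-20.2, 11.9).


dx=-14.9, dy=26.1
d^2 = (-14.9)^2 + 26.1^2 = 903.22
d = sqrt(903.22) = 30.0536

30.0536


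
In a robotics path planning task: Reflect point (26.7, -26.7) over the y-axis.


Reflection over y-axis: (x,y) -> (-x,y)
(26.7, -26.7) -> (-26.7, -26.7)

(-26.7, -26.7)


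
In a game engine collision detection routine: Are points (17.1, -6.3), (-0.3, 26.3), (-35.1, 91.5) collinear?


Cross product: ((-0.3)-17.1)*(91.5-(-6.3)) - (26.3-(-6.3))*((-35.1)-17.1)
= 0

Yes, collinear


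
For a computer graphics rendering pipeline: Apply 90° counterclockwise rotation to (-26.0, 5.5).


90° CCW: (x,y) -> (-y, x)
(-26,5.5) -> (-5.5, -26)

(-5.5, -26)


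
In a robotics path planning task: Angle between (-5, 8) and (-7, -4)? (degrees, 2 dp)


u.v = 3, |u| = sqrt(89) = 9.434, |v| = sqrt(65) = 8.0623
cos(theta) = u.v/(|u||v|) = 3/sqrt(5785) = 0.039443
theta = acos(0.039443) = 87.74 degrees

87.74 degrees


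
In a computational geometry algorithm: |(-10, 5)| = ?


|u| = sqrt((-10)^2 + 5^2) = sqrt(125) = 11.1803

11.1803


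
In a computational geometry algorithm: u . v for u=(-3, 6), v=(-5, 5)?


u . v = u_x*v_x + u_y*v_y = (-3)*(-5) + 6*5
= 15 + 30 = 45

45


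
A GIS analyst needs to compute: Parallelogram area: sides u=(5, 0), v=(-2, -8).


|u x v| = |5*(-8) - 0*(-2)|
= |(-40) - 0| = 40

40


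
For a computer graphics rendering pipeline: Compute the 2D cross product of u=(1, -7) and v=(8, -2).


u x v = u_x*v_y - u_y*v_x = 1*(-2) - (-7)*8
= (-2) - (-56) = 54

54


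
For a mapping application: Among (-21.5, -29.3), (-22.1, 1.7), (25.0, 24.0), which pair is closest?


d(P0,P1) = 31.0058, d(P0,P2) = 70.7329, d(P1,P2) = 52.1124
Closest: P0 and P1

Closest pair: (-21.5, -29.3) and (-22.1, 1.7), distance = 31.0058


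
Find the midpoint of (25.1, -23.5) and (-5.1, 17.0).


M = ((25.1+(-5.1))/2, ((-23.5)+17)/2)
= (10, -3.25)

(10, -3.25)


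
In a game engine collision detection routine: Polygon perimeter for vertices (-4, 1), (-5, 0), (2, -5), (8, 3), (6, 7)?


Sides: (-4, 1)->(-5, 0): sqrt(2) = 1.414214, (-5, 0)->(2, -5): sqrt(74) = 8.602325, (2, -5)->(8, 3): sqrt(100) = 10, (8, 3)->(6, 7): sqrt(20) = 4.472136, (6, 7)->(-4, 1): sqrt(136) = 11.661904
Sum = 36.150579
Perimeter = 36.1506

36.1506


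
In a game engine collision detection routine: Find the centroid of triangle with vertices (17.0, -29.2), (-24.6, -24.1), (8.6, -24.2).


Centroid = ((x_A+x_B+x_C)/3, (y_A+y_B+y_C)/3)
= ((17+(-24.6)+8.6)/3, ((-29.2)+(-24.1)+(-24.2))/3)
= (0.3333, -25.8333)

(0.3333, -25.8333)


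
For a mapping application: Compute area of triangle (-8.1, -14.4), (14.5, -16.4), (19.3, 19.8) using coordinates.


Area = |x_A(y_B-y_C) + x_B(y_C-y_A) + x_C(y_A-y_B)|/2
= |293.22 + 495.9 + 38.6|/2
= 827.72/2 = 413.86

413.86


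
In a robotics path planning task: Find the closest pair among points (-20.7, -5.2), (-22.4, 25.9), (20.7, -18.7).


d(P0,P1) = 31.1464, d(P0,P2) = 43.5455, d(P1,P2) = 62.0223
Closest: P0 and P1

Closest pair: (-20.7, -5.2) and (-22.4, 25.9), distance = 31.1464


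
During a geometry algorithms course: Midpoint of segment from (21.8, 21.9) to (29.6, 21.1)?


M = ((21.8+29.6)/2, (21.9+21.1)/2)
= (25.7, 21.5)

(25.7, 21.5)


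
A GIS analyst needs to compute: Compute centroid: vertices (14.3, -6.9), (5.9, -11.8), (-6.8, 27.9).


Centroid = ((x_A+x_B+x_C)/3, (y_A+y_B+y_C)/3)
= ((14.3+5.9+(-6.8))/3, ((-6.9)+(-11.8)+27.9)/3)
= (4.4667, 3.0667)

(4.4667, 3.0667)


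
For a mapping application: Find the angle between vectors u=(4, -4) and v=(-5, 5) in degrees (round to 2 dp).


u.v = -40, |u| = sqrt(32) = 5.6569, |v| = sqrt(50) = 7.0711
cos(theta) = u.v/(|u||v|) = -40/sqrt(1600) = -1
theta = acos(-1) = 180 degrees

180 degrees


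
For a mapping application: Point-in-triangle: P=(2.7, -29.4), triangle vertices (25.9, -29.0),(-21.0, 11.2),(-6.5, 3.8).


Cross products: AB x AP = 951.4, BC x BP = -413.32, CA x CP = -773.92
All same sign? no

No, outside


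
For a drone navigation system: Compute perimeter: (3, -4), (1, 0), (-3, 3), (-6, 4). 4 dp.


Sides: (3, -4)->(1, 0): sqrt(20) = 4.472136, (1, 0)->(-3, 3): sqrt(25) = 5, (-3, 3)->(-6, 4): sqrt(10) = 3.162278, (-6, 4)->(3, -4): sqrt(145) = 12.041595
Sum = 24.676009
Perimeter = 24.676

24.676


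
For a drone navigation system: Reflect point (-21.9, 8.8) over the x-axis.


Reflection over x-axis: (x,y) -> (x,-y)
(-21.9, 8.8) -> (-21.9, -8.8)

(-21.9, -8.8)


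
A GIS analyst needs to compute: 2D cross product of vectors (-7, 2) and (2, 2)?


u x v = u_x*v_y - u_y*v_x = (-7)*2 - 2*2
= (-14) - 4 = -18

-18


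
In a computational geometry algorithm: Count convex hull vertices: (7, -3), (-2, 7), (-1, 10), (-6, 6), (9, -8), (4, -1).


Convex hull vertices (CCW): (-6, 6), (9, -8), (7, -3), (-1, 10)
Count = 4

4


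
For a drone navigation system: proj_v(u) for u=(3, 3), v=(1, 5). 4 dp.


u.v = 18, |v| = sqrt(26) = 5.099
Scalar projection = u.v / |v| = 18 / sqrt(26) = 3.5301

3.5301


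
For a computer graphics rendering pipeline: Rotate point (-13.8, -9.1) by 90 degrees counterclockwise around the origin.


90° CCW: (x,y) -> (-y, x)
(-13.8,-9.1) -> (9.1, -13.8)

(9.1, -13.8)


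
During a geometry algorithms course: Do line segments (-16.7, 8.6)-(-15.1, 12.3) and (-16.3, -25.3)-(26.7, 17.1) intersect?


Cross products: d1=1474.66, d2=1565.92, d3=-55.72, d4=-146.98
d1*d2 < 0 and d3*d4 < 0? no

No, they don't intersect


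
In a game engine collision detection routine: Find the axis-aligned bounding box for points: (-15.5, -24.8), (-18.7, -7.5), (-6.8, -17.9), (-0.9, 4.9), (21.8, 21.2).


x range: [-18.7, 21.8]
y range: [-24.8, 21.2]
Bounding box: (-18.7,-24.8) to (21.8,21.2)

(-18.7,-24.8) to (21.8,21.2)


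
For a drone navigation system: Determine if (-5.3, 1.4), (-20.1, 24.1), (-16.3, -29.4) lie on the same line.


Cross product: ((-20.1)-(-5.3))*((-29.4)-1.4) - (24.1-1.4)*((-16.3)-(-5.3))
= 705.54

No, not collinear


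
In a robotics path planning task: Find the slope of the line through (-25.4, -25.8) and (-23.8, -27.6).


slope = (y2-y1)/(x2-x1) = ((-27.6)-(-25.8))/((-23.8)-(-25.4)) = (-1.8)/1.6 = -1.125

-1.125


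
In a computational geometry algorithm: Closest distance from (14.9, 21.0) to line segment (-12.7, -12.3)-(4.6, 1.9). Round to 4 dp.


Project P onto AB: t = 1 (clamped to [0,1])
Closest point on segment: (4.6, 1.9)
Distance: 21.7002

21.7002


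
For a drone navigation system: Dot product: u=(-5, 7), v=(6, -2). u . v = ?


u . v = u_x*v_x + u_y*v_y = (-5)*6 + 7*(-2)
= (-30) + (-14) = -44

-44


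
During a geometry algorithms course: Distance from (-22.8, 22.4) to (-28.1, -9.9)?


dx=-5.3, dy=-32.3
d^2 = (-5.3)^2 + (-32.3)^2 = 1071.38
d = sqrt(1071.38) = 32.7319

32.7319


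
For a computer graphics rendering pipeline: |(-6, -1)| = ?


|u| = sqrt((-6)^2 + (-1)^2) = sqrt(37) = 6.0828

6.0828


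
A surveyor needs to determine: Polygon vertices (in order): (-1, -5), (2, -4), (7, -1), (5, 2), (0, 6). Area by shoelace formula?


Shoelace sum: ((-1)*(-4) - 2*(-5)) + (2*(-1) - 7*(-4)) + (7*2 - 5*(-1)) + (5*6 - 0*2) + (0*(-5) - (-1)*6)
= 95
Area = |95|/2 = 47.5

47.5


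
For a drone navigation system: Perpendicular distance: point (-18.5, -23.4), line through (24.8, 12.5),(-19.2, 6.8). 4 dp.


|cross product| = 1332.79
|line direction| = sqrt(1968.49) = 44.3677
Distance = 1332.79/sqrt(1968.49) = 30.0397

30.0397


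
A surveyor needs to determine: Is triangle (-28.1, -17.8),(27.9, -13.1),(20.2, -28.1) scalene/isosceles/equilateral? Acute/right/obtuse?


Side lengths squared: AB^2=3158.09, BC^2=284.29, CA^2=2438.98
Sorted: [284.29, 2438.98, 3158.09]
By sides: Scalene, By angles: Obtuse

Scalene, Obtuse


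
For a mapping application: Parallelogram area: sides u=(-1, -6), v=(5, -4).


|u x v| = |(-1)*(-4) - (-6)*5|
= |4 - (-30)| = 34

34


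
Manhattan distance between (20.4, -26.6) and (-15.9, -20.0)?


|20.4-(-15.9)| + |(-26.6)-(-20)| = 36.3 + 6.6 = 42.9

42.9


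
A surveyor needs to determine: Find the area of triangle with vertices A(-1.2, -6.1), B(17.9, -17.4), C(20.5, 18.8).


Area = |x_A(y_B-y_C) + x_B(y_C-y_A) + x_C(y_A-y_B)|/2
= |43.44 + 445.71 + 231.65|/2
= 720.8/2 = 360.4

360.4


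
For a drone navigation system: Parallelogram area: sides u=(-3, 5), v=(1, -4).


|u x v| = |(-3)*(-4) - 5*1|
= |12 - 5| = 7

7


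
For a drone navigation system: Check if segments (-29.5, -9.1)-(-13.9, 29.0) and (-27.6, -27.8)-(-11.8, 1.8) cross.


Cross products: d1=351.7, d2=491.92, d3=-364.11, d4=-504.33
d1*d2 < 0 and d3*d4 < 0? no

No, they don't intersect


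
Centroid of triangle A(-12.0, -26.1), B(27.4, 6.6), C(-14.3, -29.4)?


Centroid = ((x_A+x_B+x_C)/3, (y_A+y_B+y_C)/3)
= (((-12)+27.4+(-14.3))/3, ((-26.1)+6.6+(-29.4))/3)
= (0.3667, -16.3)

(0.3667, -16.3)


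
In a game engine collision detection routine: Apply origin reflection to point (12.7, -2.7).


Reflection over origin: (x,y) -> (-x,-y)
(12.7, -2.7) -> (-12.7, 2.7)

(-12.7, 2.7)


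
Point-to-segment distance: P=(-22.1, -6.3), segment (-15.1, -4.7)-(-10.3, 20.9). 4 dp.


Project P onto AB: t = 0 (clamped to [0,1])
Closest point on segment: (-15.1, -4.7)
Distance: 7.1805

7.1805


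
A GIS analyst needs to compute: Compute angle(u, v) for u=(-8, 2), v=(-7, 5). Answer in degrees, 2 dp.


u.v = 66, |u| = sqrt(68) = 8.2462, |v| = sqrt(74) = 8.6023
cos(theta) = u.v/(|u||v|) = 66/sqrt(5032) = 0.930408
theta = acos(0.930408) = 21.5 degrees

21.5 degrees


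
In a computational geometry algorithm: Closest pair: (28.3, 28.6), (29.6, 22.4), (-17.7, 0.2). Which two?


d(P0,P1) = 6.3348, d(P0,P2) = 54.0607, d(P1,P2) = 52.2506
Closest: P0 and P1

Closest pair: (28.3, 28.6) and (29.6, 22.4), distance = 6.3348


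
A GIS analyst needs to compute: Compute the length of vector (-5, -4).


|u| = sqrt((-5)^2 + (-4)^2) = sqrt(41) = 6.4031

6.4031


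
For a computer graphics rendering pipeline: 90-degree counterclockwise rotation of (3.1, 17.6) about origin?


90° CCW: (x,y) -> (-y, x)
(3.1,17.6) -> (-17.6, 3.1)

(-17.6, 3.1)


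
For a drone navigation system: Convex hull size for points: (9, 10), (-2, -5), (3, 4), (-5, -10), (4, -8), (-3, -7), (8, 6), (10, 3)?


Convex hull vertices (CCW): (-5, -10), (4, -8), (10, 3), (9, 10), (3, 4)
Count = 5

5


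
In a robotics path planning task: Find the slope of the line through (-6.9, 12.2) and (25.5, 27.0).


slope = (y2-y1)/(x2-x1) = (27-12.2)/(25.5-(-6.9)) = 14.8/32.4 = 0.4568

0.4568


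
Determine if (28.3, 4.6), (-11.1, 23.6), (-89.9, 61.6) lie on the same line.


Cross product: ((-11.1)-28.3)*(61.6-4.6) - (23.6-4.6)*((-89.9)-28.3)
= 0

Yes, collinear


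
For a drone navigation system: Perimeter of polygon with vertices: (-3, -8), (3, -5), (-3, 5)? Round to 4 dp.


Sides: (-3, -8)->(3, -5): sqrt(45) = 6.708204, (3, -5)->(-3, 5): sqrt(136) = 11.661904, (-3, 5)->(-3, -8): sqrt(169) = 13
Sum = 31.370108
Perimeter = 31.3701

31.3701


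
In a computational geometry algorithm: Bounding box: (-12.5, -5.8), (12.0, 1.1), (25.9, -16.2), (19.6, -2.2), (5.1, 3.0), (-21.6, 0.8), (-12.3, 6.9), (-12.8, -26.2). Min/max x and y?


x range: [-21.6, 25.9]
y range: [-26.2, 6.9]
Bounding box: (-21.6,-26.2) to (25.9,6.9)

(-21.6,-26.2) to (25.9,6.9)


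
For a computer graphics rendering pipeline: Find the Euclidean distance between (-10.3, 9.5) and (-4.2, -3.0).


dx=6.1, dy=-12.5
d^2 = 6.1^2 + (-12.5)^2 = 193.46
d = sqrt(193.46) = 13.909

13.909


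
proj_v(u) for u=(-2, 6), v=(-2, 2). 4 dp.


u.v = 16, |v| = sqrt(8) = 2.8284
Scalar projection = u.v / |v| = 16 / sqrt(8) = 5.6569

5.6569


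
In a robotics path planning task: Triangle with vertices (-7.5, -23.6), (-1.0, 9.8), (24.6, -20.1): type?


Side lengths squared: AB^2=1157.81, BC^2=1549.37, CA^2=1042.66
Sorted: [1042.66, 1157.81, 1549.37]
By sides: Scalene, By angles: Acute

Scalene, Acute


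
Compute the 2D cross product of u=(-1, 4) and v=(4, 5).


u x v = u_x*v_y - u_y*v_x = (-1)*5 - 4*4
= (-5) - 16 = -21

-21


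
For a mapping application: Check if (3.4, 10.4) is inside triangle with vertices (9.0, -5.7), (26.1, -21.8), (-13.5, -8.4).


Cross products: AB x AP = 185.15, BC x BP = -970.94, CA x CP = 377.37
All same sign? no

No, outside


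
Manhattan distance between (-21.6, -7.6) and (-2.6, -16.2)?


|(-21.6)-(-2.6)| + |(-7.6)-(-16.2)| = 19 + 8.6 = 27.6

27.6


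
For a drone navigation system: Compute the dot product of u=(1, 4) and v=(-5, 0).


u . v = u_x*v_x + u_y*v_y = 1*(-5) + 4*0
= (-5) + 0 = -5

-5


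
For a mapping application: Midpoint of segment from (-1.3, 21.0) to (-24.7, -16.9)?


M = (((-1.3)+(-24.7))/2, (21+(-16.9))/2)
= (-13, 2.05)

(-13, 2.05)


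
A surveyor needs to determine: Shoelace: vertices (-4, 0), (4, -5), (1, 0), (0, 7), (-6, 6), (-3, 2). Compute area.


Shoelace sum: ((-4)*(-5) - 4*0) + (4*0 - 1*(-5)) + (1*7 - 0*0) + (0*6 - (-6)*7) + ((-6)*2 - (-3)*6) + ((-3)*0 - (-4)*2)
= 88
Area = |88|/2 = 44

44


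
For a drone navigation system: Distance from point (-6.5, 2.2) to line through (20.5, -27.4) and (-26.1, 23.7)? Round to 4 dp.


|cross product| = 0.34
|line direction| = sqrt(4782.77) = 69.1576
Distance = 0.34/sqrt(4782.77) = 0.0049

0.0049


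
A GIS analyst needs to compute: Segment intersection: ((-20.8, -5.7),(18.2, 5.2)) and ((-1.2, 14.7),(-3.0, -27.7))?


Cross products: d1=-794.32, d2=839.66, d3=581.96, d4=-1052.02
d1*d2 < 0 and d3*d4 < 0? yes

Yes, they intersect


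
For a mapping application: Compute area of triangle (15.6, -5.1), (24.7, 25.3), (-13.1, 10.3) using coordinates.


Area = |x_A(y_B-y_C) + x_B(y_C-y_A) + x_C(y_A-y_B)|/2
= |234 + 380.38 + 398.24|/2
= 1012.62/2 = 506.31

506.31


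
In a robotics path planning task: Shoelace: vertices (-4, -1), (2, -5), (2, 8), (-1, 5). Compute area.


Shoelace sum: ((-4)*(-5) - 2*(-1)) + (2*8 - 2*(-5)) + (2*5 - (-1)*8) + ((-1)*(-1) - (-4)*5)
= 87
Area = |87|/2 = 43.5

43.5


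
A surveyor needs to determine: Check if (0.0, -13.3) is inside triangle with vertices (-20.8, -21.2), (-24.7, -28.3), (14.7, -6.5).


Cross products: AB x AP = 116.87, BC x BP = 52.54, CA x CP = 25.31
All same sign? yes

Yes, inside


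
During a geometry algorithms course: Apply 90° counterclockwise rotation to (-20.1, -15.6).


90° CCW: (x,y) -> (-y, x)
(-20.1,-15.6) -> (15.6, -20.1)

(15.6, -20.1)


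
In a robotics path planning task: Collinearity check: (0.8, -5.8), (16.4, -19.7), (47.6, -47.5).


Cross product: (16.4-0.8)*((-47.5)-(-5.8)) - ((-19.7)-(-5.8))*(47.6-0.8)
= 0

Yes, collinear


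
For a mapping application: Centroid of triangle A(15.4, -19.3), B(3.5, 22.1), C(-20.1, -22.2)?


Centroid = ((x_A+x_B+x_C)/3, (y_A+y_B+y_C)/3)
= ((15.4+3.5+(-20.1))/3, ((-19.3)+22.1+(-22.2))/3)
= (-0.4, -6.4667)

(-0.4, -6.4667)


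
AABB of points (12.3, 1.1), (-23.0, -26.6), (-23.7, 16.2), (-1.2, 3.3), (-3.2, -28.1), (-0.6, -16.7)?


x range: [-23.7, 12.3]
y range: [-28.1, 16.2]
Bounding box: (-23.7,-28.1) to (12.3,16.2)

(-23.7,-28.1) to (12.3,16.2)


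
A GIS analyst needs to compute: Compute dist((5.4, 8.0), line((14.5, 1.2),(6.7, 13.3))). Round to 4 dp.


|cross product| = 57.07
|line direction| = sqrt(207.25) = 14.3962
Distance = 57.07/sqrt(207.25) = 3.9642

3.9642


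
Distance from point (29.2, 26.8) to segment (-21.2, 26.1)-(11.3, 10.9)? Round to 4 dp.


Project P onto AB: t = 1 (clamped to [0,1])
Closest point on segment: (11.3, 10.9)
Distance: 23.942

23.942


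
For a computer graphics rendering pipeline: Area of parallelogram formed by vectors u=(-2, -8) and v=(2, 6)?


|u x v| = |(-2)*6 - (-8)*2|
= |(-12) - (-16)| = 4

4


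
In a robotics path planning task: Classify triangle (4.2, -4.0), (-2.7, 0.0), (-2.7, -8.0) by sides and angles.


Side lengths squared: AB^2=63.61, BC^2=64, CA^2=63.61
Sorted: [63.61, 63.61, 64]
By sides: Isosceles, By angles: Acute

Isosceles, Acute


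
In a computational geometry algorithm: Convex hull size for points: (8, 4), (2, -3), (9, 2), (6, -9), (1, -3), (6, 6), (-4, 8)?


Convex hull vertices (CCW): (-4, 8), (1, -3), (6, -9), (9, 2), (8, 4), (6, 6)
Count = 6

6


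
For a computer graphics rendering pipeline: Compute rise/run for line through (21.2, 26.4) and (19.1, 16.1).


slope = (y2-y1)/(x2-x1) = (16.1-26.4)/(19.1-21.2) = (-10.3)/(-2.1) = 4.9048

4.9048


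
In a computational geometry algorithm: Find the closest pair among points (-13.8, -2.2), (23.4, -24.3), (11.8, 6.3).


d(P0,P1) = 43.2695, d(P0,P2) = 26.9742, d(P1,P2) = 32.7249
Closest: P0 and P2

Closest pair: (-13.8, -2.2) and (11.8, 6.3), distance = 26.9742


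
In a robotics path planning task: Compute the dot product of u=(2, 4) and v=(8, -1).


u . v = u_x*v_x + u_y*v_y = 2*8 + 4*(-1)
= 16 + (-4) = 12

12


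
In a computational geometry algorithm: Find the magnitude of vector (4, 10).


|u| = sqrt(4^2 + 10^2) = sqrt(116) = 10.7703

10.7703


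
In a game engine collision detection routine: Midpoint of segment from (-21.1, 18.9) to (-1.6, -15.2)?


M = (((-21.1)+(-1.6))/2, (18.9+(-15.2))/2)
= (-11.35, 1.85)

(-11.35, 1.85)


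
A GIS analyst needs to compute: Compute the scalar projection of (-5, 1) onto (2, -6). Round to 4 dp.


u.v = -16, |v| = sqrt(40) = 6.3246
Scalar projection = u.v / |v| = -16 / sqrt(40) = -2.5298

-2.5298


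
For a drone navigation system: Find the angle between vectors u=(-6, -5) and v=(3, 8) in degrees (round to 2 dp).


u.v = -58, |u| = sqrt(61) = 7.8102, |v| = sqrt(73) = 8.544
cos(theta) = u.v/(|u||v|) = -58/sqrt(4453) = -0.869164
theta = acos(-0.869164) = 150.36 degrees

150.36 degrees


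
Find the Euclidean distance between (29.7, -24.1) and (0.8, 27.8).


dx=-28.9, dy=51.9
d^2 = (-28.9)^2 + 51.9^2 = 3528.82
d = sqrt(3528.82) = 59.4039

59.4039


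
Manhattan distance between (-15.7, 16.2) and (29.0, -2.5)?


|(-15.7)-29| + |16.2-(-2.5)| = 44.7 + 18.7 = 63.4

63.4


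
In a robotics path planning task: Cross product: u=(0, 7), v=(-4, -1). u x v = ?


u x v = u_x*v_y - u_y*v_x = 0*(-1) - 7*(-4)
= 0 - (-28) = 28

28


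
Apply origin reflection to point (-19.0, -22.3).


Reflection over origin: (x,y) -> (-x,-y)
(-19, -22.3) -> (19, 22.3)

(19, 22.3)


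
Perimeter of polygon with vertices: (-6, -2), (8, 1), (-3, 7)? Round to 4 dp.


Sides: (-6, -2)->(8, 1): sqrt(205) = 14.317821, (8, 1)->(-3, 7): sqrt(157) = 12.529964, (-3, 7)->(-6, -2): sqrt(90) = 9.486833
Sum = 36.334618
Perimeter = 36.3346

36.3346


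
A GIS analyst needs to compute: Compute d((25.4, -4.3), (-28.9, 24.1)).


dx=-54.3, dy=28.4
d^2 = (-54.3)^2 + 28.4^2 = 3755.05
d = sqrt(3755.05) = 61.2785

61.2785


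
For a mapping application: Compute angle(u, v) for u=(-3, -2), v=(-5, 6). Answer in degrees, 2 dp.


u.v = 3, |u| = sqrt(13) = 3.6056, |v| = sqrt(61) = 7.8102
cos(theta) = u.v/(|u||v|) = 3/sqrt(793) = 0.106533
theta = acos(0.106533) = 83.88 degrees

83.88 degrees


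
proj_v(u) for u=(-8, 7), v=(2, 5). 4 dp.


u.v = 19, |v| = sqrt(29) = 5.3852
Scalar projection = u.v / |v| = 19 / sqrt(29) = 3.5282

3.5282


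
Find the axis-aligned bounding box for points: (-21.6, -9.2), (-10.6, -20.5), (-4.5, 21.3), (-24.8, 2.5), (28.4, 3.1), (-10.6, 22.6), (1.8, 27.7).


x range: [-24.8, 28.4]
y range: [-20.5, 27.7]
Bounding box: (-24.8,-20.5) to (28.4,27.7)

(-24.8,-20.5) to (28.4,27.7)


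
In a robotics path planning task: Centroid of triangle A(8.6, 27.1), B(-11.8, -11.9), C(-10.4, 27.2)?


Centroid = ((x_A+x_B+x_C)/3, (y_A+y_B+y_C)/3)
= ((8.6+(-11.8)+(-10.4))/3, (27.1+(-11.9)+27.2)/3)
= (-4.5333, 14.1333)

(-4.5333, 14.1333)


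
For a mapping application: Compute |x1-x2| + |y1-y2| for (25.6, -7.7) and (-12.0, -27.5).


|25.6-(-12)| + |(-7.7)-(-27.5)| = 37.6 + 19.8 = 57.4

57.4


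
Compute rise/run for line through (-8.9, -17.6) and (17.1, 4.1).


slope = (y2-y1)/(x2-x1) = (4.1-(-17.6))/(17.1-(-8.9)) = 21.7/26 = 0.8346

0.8346


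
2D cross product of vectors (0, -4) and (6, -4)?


u x v = u_x*v_y - u_y*v_x = 0*(-4) - (-4)*6
= 0 - (-24) = 24

24


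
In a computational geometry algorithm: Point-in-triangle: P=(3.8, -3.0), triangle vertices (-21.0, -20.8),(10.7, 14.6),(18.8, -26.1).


Cross products: AB x AP = -313.66, BC x BP = -423.39, CA x CP = -839.88
All same sign? yes

Yes, inside


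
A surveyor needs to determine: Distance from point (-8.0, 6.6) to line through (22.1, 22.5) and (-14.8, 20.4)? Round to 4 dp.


|cross product| = 523.5
|line direction| = sqrt(1366.02) = 36.9597
Distance = 523.5/sqrt(1366.02) = 14.1641

14.1641


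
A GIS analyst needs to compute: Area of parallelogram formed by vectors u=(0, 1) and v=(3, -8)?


|u x v| = |0*(-8) - 1*3|
= |0 - 3| = 3

3


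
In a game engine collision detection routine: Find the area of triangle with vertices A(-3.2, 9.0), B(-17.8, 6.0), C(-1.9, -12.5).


Area = |x_A(y_B-y_C) + x_B(y_C-y_A) + x_C(y_A-y_B)|/2
= |(-59.2) + 382.7 + (-5.7)|/2
= 317.8/2 = 158.9

158.9


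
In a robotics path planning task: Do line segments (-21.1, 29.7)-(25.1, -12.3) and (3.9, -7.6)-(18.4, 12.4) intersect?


Cross products: d1=1040.85, d2=-492.15, d3=-673.26, d4=859.74
d1*d2 < 0 and d3*d4 < 0? yes

Yes, they intersect


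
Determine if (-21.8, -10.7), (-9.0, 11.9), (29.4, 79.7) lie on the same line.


Cross product: ((-9)-(-21.8))*(79.7-(-10.7)) - (11.9-(-10.7))*(29.4-(-21.8))
= 0

Yes, collinear


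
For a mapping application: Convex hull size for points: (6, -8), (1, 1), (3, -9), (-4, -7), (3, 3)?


Convex hull vertices (CCW): (-4, -7), (3, -9), (6, -8), (3, 3), (1, 1)
Count = 5

5


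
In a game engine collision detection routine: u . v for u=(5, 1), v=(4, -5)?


u . v = u_x*v_x + u_y*v_y = 5*4 + 1*(-5)
= 20 + (-5) = 15

15


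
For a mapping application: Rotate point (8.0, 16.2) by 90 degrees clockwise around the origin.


90° CW: (x,y) -> (y, -x)
(8,16.2) -> (16.2, -8)

(16.2, -8)


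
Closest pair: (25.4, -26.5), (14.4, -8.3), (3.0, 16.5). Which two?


d(P0,P1) = 21.2659, d(P0,P2) = 48.4846, d(P1,P2) = 27.2947
Closest: P0 and P1

Closest pair: (25.4, -26.5) and (14.4, -8.3), distance = 21.2659


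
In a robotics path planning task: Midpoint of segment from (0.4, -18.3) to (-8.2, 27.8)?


M = ((0.4+(-8.2))/2, ((-18.3)+27.8)/2)
= (-3.9, 4.75)

(-3.9, 4.75)


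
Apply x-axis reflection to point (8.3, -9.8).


Reflection over x-axis: (x,y) -> (x,-y)
(8.3, -9.8) -> (8.3, 9.8)

(8.3, 9.8)


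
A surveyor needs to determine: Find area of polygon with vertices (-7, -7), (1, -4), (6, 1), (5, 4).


Shoelace sum: ((-7)*(-4) - 1*(-7)) + (1*1 - 6*(-4)) + (6*4 - 5*1) + (5*(-7) - (-7)*4)
= 72
Area = |72|/2 = 36

36


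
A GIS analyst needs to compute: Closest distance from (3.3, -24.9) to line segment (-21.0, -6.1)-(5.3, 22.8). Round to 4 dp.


Project P onto AB: t = 0.0627 (clamped to [0,1])
Closest point on segment: (-19.3504, -4.2873)
Distance: 30.6255

30.6255


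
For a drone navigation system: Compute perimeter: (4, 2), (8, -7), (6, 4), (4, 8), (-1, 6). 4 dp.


Sides: (4, 2)->(8, -7): sqrt(97) = 9.848858, (8, -7)->(6, 4): sqrt(125) = 11.18034, (6, 4)->(4, 8): sqrt(20) = 4.472136, (4, 8)->(-1, 6): sqrt(29) = 5.385165, (-1, 6)->(4, 2): sqrt(41) = 6.403124
Sum = 37.289623
Perimeter = 37.2896

37.2896


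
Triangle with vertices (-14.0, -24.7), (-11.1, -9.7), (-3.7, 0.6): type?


Side lengths squared: AB^2=233.41, BC^2=160.85, CA^2=746.18
Sorted: [160.85, 233.41, 746.18]
By sides: Scalene, By angles: Obtuse

Scalene, Obtuse


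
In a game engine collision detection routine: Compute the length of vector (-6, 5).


|u| = sqrt((-6)^2 + 5^2) = sqrt(61) = 7.8102

7.8102


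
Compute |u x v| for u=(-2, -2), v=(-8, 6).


|u x v| = |(-2)*6 - (-2)*(-8)|
= |(-12) - 16| = 28

28


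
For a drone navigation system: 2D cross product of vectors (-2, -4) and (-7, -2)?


u x v = u_x*v_y - u_y*v_x = (-2)*(-2) - (-4)*(-7)
= 4 - 28 = -24

-24


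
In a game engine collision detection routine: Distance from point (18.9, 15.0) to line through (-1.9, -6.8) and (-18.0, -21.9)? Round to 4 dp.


|cross product| = 36.9
|line direction| = sqrt(487.22) = 22.0731
Distance = 36.9/sqrt(487.22) = 1.6717

1.6717


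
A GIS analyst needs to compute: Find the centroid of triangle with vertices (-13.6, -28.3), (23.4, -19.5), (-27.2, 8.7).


Centroid = ((x_A+x_B+x_C)/3, (y_A+y_B+y_C)/3)
= (((-13.6)+23.4+(-27.2))/3, ((-28.3)+(-19.5)+8.7)/3)
= (-5.8, -13.0333)

(-5.8, -13.0333)


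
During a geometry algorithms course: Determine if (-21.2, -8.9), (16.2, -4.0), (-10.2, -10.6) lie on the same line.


Cross product: (16.2-(-21.2))*((-10.6)-(-8.9)) - ((-4)-(-8.9))*((-10.2)-(-21.2))
= -117.48

No, not collinear


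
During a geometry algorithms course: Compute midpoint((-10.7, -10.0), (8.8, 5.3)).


M = (((-10.7)+8.8)/2, ((-10)+5.3)/2)
= (-0.95, -2.35)

(-0.95, -2.35)


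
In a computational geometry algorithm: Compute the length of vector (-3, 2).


|u| = sqrt((-3)^2 + 2^2) = sqrt(13) = 3.6056

3.6056


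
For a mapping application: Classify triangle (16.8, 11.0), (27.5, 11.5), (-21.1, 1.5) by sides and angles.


Side lengths squared: AB^2=114.74, BC^2=2461.96, CA^2=1526.66
Sorted: [114.74, 1526.66, 2461.96]
By sides: Scalene, By angles: Obtuse

Scalene, Obtuse


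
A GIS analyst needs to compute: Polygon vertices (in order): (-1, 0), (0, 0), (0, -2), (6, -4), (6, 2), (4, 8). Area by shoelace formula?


Shoelace sum: ((-1)*0 - 0*0) + (0*(-2) - 0*0) + (0*(-4) - 6*(-2)) + (6*2 - 6*(-4)) + (6*8 - 4*2) + (4*0 - (-1)*8)
= 96
Area = |96|/2 = 48

48


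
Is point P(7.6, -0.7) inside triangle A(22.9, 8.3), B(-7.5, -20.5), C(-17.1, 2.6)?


Cross products: AB x AP = -167.04, BC x BP = -538.89, CA x CP = -272.79
All same sign? yes

Yes, inside


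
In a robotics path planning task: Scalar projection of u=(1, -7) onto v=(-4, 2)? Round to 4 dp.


u.v = -18, |v| = sqrt(20) = 4.4721
Scalar projection = u.v / |v| = -18 / sqrt(20) = -4.0249

-4.0249


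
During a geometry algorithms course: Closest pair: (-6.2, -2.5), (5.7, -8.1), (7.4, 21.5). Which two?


d(P0,P1) = 13.1518, d(P0,P2) = 27.5855, d(P1,P2) = 29.6488
Closest: P0 and P1

Closest pair: (-6.2, -2.5) and (5.7, -8.1), distance = 13.1518


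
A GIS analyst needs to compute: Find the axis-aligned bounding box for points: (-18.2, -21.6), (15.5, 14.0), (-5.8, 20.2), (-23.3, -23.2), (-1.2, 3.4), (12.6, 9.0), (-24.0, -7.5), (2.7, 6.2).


x range: [-24, 15.5]
y range: [-23.2, 20.2]
Bounding box: (-24,-23.2) to (15.5,20.2)

(-24,-23.2) to (15.5,20.2)


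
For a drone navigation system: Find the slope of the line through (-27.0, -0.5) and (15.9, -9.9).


slope = (y2-y1)/(x2-x1) = ((-9.9)-(-0.5))/(15.9-(-27)) = (-9.4)/42.9 = -0.2191

-0.2191


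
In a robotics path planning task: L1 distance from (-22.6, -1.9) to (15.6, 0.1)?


|(-22.6)-15.6| + |(-1.9)-0.1| = 38.2 + 2 = 40.2

40.2


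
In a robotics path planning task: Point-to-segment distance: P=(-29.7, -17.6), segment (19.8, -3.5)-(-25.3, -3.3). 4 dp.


Project P onto AB: t = 1 (clamped to [0,1])
Closest point on segment: (-25.3, -3.3)
Distance: 14.9616

14.9616


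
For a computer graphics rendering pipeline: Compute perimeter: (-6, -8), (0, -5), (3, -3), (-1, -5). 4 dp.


Sides: (-6, -8)->(0, -5): sqrt(45) = 6.708204, (0, -5)->(3, -3): sqrt(13) = 3.605551, (3, -3)->(-1, -5): sqrt(20) = 4.472136, (-1, -5)->(-6, -8): sqrt(34) = 5.830952
Sum = 20.616843
Perimeter = 20.6168

20.6168


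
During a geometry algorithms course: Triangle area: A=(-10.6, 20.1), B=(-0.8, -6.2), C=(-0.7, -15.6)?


Area = |x_A(y_B-y_C) + x_B(y_C-y_A) + x_C(y_A-y_B)|/2
= |(-99.64) + 28.56 + (-18.41)|/2
= 89.49/2 = 44.745

44.745


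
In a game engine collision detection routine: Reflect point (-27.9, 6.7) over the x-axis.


Reflection over x-axis: (x,y) -> (x,-y)
(-27.9, 6.7) -> (-27.9, -6.7)

(-27.9, -6.7)


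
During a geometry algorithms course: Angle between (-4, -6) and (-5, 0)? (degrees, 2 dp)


u.v = 20, |u| = sqrt(52) = 7.2111, |v| = sqrt(25) = 5
cos(theta) = u.v/(|u||v|) = 20/sqrt(1300) = 0.5547
theta = acos(0.5547) = 56.31 degrees

56.31 degrees


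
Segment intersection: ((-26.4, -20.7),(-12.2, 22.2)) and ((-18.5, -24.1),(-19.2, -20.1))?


Cross products: d1=29.22, d2=-57.61, d3=-387.19, d4=-300.36
d1*d2 < 0 and d3*d4 < 0? no

No, they don't intersect


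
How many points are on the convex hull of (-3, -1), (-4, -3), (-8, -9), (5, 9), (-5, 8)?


Convex hull vertices (CCW): (-8, -9), (5, 9), (-5, 8)
Count = 3

3


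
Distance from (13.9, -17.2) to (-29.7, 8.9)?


dx=-43.6, dy=26.1
d^2 = (-43.6)^2 + 26.1^2 = 2582.17
d = sqrt(2582.17) = 50.8151

50.8151


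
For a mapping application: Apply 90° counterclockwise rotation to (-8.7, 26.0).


90° CCW: (x,y) -> (-y, x)
(-8.7,26) -> (-26, -8.7)

(-26, -8.7)


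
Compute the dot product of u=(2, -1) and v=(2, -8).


u . v = u_x*v_x + u_y*v_y = 2*2 + (-1)*(-8)
= 4 + 8 = 12

12


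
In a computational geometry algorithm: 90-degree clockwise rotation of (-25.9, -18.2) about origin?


90° CW: (x,y) -> (y, -x)
(-25.9,-18.2) -> (-18.2, 25.9)

(-18.2, 25.9)


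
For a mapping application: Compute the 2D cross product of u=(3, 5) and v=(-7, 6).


u x v = u_x*v_y - u_y*v_x = 3*6 - 5*(-7)
= 18 - (-35) = 53

53


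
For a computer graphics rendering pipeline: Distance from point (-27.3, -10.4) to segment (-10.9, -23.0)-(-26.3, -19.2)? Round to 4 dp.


Project P onto AB: t = 1 (clamped to [0,1])
Closest point on segment: (-26.3, -19.2)
Distance: 8.8566

8.8566


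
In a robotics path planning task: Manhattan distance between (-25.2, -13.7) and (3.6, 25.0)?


|(-25.2)-3.6| + |(-13.7)-25| = 28.8 + 38.7 = 67.5

67.5


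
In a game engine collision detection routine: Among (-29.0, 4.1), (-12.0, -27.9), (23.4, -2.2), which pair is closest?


d(P0,P1) = 36.2353, d(P0,P2) = 52.7774, d(P1,P2) = 43.7453
Closest: P0 and P1

Closest pair: (-29.0, 4.1) and (-12.0, -27.9), distance = 36.2353


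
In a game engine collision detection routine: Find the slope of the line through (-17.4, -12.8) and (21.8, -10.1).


slope = (y2-y1)/(x2-x1) = ((-10.1)-(-12.8))/(21.8-(-17.4)) = 2.7/39.2 = 0.0689

0.0689


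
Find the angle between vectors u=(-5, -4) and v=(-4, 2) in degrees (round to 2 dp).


u.v = 12, |u| = sqrt(41) = 6.4031, |v| = sqrt(20) = 4.4721
cos(theta) = u.v/(|u||v|) = 12/sqrt(820) = 0.419058
theta = acos(0.419058) = 65.22 degrees

65.22 degrees


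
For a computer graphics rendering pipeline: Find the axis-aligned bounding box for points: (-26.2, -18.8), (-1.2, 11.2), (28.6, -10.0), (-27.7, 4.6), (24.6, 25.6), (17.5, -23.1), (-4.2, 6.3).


x range: [-27.7, 28.6]
y range: [-23.1, 25.6]
Bounding box: (-27.7,-23.1) to (28.6,25.6)

(-27.7,-23.1) to (28.6,25.6)


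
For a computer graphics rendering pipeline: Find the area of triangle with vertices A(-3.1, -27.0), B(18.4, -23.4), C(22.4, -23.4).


Area = |x_A(y_B-y_C) + x_B(y_C-y_A) + x_C(y_A-y_B)|/2
= |0 + 66.24 + (-80.64)|/2
= 14.4/2 = 7.2

7.2


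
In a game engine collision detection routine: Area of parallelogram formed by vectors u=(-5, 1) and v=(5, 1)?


|u x v| = |(-5)*1 - 1*5|
= |(-5) - 5| = 10

10


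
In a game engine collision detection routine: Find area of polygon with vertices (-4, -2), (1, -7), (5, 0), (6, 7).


Shoelace sum: ((-4)*(-7) - 1*(-2)) + (1*0 - 5*(-7)) + (5*7 - 6*0) + (6*(-2) - (-4)*7)
= 116
Area = |116|/2 = 58

58


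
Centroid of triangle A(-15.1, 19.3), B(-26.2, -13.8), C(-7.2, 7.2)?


Centroid = ((x_A+x_B+x_C)/3, (y_A+y_B+y_C)/3)
= (((-15.1)+(-26.2)+(-7.2))/3, (19.3+(-13.8)+7.2)/3)
= (-16.1667, 4.2333)

(-16.1667, 4.2333)


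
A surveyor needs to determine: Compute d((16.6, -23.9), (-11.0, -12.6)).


dx=-27.6, dy=11.3
d^2 = (-27.6)^2 + 11.3^2 = 889.45
d = sqrt(889.45) = 29.8236

29.8236


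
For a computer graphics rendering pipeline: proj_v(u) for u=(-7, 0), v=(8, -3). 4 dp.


u.v = -56, |v| = sqrt(73) = 8.544
Scalar projection = u.v / |v| = -56 / sqrt(73) = -6.5543

-6.5543


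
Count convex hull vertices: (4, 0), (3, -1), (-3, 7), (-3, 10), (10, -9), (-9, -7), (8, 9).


Convex hull vertices (CCW): (-9, -7), (10, -9), (8, 9), (-3, 10)
Count = 4

4


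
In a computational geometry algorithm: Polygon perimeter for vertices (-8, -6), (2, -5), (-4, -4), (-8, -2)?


Sides: (-8, -6)->(2, -5): sqrt(101) = 10.049876, (2, -5)->(-4, -4): sqrt(37) = 6.082763, (-4, -4)->(-8, -2): sqrt(20) = 4.472136, (-8, -2)->(-8, -6): sqrt(16) = 4
Sum = 24.604775
Perimeter = 24.6048

24.6048


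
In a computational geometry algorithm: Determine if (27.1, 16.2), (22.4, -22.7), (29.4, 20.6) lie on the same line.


Cross product: (22.4-27.1)*(20.6-16.2) - ((-22.7)-16.2)*(29.4-27.1)
= 68.79

No, not collinear


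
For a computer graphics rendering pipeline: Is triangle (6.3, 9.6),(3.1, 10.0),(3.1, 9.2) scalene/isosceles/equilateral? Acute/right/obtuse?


Side lengths squared: AB^2=10.4, BC^2=0.64, CA^2=10.4
Sorted: [0.64, 10.4, 10.4]
By sides: Isosceles, By angles: Acute

Isosceles, Acute


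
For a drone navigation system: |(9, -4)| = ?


|u| = sqrt(9^2 + (-4)^2) = sqrt(97) = 9.8489

9.8489


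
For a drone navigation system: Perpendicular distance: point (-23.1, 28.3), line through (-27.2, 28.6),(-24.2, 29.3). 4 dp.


|cross product| = 3.77
|line direction| = sqrt(9.49) = 3.0806
Distance = 3.77/sqrt(9.49) = 1.2238

1.2238


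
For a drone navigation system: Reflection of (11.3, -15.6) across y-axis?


Reflection over y-axis: (x,y) -> (-x,y)
(11.3, -15.6) -> (-11.3, -15.6)

(-11.3, -15.6)


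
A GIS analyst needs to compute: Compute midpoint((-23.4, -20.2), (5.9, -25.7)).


M = (((-23.4)+5.9)/2, ((-20.2)+(-25.7))/2)
= (-8.75, -22.95)

(-8.75, -22.95)


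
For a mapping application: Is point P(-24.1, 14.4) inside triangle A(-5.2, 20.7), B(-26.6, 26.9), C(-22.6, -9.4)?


Cross products: AB x AP = 252, BC x BP = 40.75, CA x CP = 459.27
All same sign? yes

Yes, inside


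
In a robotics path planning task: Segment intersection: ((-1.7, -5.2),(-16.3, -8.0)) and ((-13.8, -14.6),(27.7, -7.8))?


Cross products: d1=307.82, d2=290.9, d3=103.36, d4=120.28
d1*d2 < 0 and d3*d4 < 0? no

No, they don't intersect


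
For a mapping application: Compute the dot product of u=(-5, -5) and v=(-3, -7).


u . v = u_x*v_x + u_y*v_y = (-5)*(-3) + (-5)*(-7)
= 15 + 35 = 50

50


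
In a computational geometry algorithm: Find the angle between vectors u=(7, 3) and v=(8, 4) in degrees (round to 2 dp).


u.v = 68, |u| = sqrt(58) = 7.6158, |v| = sqrt(80) = 8.9443
cos(theta) = u.v/(|u||v|) = 68/sqrt(4640) = 0.998274
theta = acos(0.998274) = 3.37 degrees

3.37 degrees


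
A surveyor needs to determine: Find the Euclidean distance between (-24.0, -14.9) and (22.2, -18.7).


dx=46.2, dy=-3.8
d^2 = 46.2^2 + (-3.8)^2 = 2148.88
d = sqrt(2148.88) = 46.356

46.356
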